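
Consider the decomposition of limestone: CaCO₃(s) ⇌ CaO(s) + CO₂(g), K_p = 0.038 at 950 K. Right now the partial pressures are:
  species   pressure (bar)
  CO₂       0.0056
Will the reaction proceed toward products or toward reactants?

(CaCO₃, CaO are pure solids — omitted from Q_p.)
Q_p = P(CO₂) = 0.0056
Q_p = 0.0056 < K_p = 0.038, so the forward reaction proceeds.

toward products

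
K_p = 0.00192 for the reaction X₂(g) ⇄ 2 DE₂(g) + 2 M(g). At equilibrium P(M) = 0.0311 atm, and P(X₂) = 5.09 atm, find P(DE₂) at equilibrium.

At equilibrium, K_p = P(DE₂)²·P(M)² / P(X₂) = 0.00192.
(P(DE₂))²·(0.0311)² / (5.09) = 0.00192
P(DE₂)² = 10.1 ⇒ P(DE₂) = 3.18 atm

P(DE₂) = 3.18 atm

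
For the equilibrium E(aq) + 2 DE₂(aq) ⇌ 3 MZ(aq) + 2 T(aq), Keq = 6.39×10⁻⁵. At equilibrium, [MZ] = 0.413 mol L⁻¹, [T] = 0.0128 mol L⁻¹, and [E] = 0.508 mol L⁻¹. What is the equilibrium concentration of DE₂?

[DE₂] = 0.596 mol L⁻¹

At equilibrium, Keq = [MZ]³·[T]² / ([E]·[DE₂]²) = 6.39×10⁻⁵.
(0.413)³·(0.0128)² / ((0.508)·([DE₂])²) = 6.39×10⁻⁵
[DE₂]² = 0.356 ⇒ [DE₂] = 0.596 mol L⁻¹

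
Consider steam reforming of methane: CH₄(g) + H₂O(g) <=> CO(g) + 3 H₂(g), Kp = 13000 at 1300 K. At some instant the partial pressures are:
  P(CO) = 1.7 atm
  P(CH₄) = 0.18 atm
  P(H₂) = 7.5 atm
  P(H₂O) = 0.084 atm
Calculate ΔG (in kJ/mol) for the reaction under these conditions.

ΔG = 14.0 kJ/mol

Qp = P(CO)·P(H₂)³ / (P(CH₄)·P(H₂O)) = (1.7)·(7.5)³ / ((0.18)·(0.084)) = 47400
ΔG = RT ln(Qp/Kp) = (8.314 J mol⁻¹ K⁻¹)(1300 K) × ln(47400/13000)
   = (10.81 kJ/mol)(1.294) = 14.0 kJ/mol
ΔG > 0, so the forward reaction is non-spontaneous (proceeds in reverse).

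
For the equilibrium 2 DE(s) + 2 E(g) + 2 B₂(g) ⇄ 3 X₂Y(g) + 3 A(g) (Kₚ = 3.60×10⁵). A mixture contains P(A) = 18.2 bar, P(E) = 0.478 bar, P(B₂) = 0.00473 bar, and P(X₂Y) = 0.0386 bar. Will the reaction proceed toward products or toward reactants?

(DE is a pure solid — omitted from Qₚ.)
Qₚ = P(X₂Y)³·P(A)³ / (P(E)²·P(B₂)²) = (0.0386)³·(18.2)³ / ((0.478)²·(0.00473)²) = 67800
Qₚ = 67800 < Kₚ = 3.60×10⁵, so the forward reaction proceeds.

in the forward direction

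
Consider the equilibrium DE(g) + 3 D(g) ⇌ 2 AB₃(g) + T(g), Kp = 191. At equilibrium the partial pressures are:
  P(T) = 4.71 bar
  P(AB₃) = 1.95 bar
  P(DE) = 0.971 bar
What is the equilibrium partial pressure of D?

P(D) = 0.459 bar

At equilibrium, Kp = P(AB₃)²·P(T) / (P(DE)·P(D)³) = 191.
(1.95)²·(4.71) / ((0.971)·(P(D))³) = 191
P(D)³ = 0.0966 ⇒ P(D) = 0.459 bar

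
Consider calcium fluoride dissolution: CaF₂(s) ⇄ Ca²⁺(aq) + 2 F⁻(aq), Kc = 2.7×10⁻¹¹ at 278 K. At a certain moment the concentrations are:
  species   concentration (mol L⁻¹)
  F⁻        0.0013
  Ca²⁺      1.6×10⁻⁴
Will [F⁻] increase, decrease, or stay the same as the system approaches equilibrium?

decrease

(CaF₂ is a pure solid — omitted from Qc.)
Qc = [Ca²⁺]·[F⁻]² = (1.6×10⁻⁴)·(0.0013)² = 2.7×10⁻¹⁰
Qc = 2.7×10⁻¹⁰ > Kc = 2.7×10⁻¹¹: net reverse reaction.
F⁻ is a product, so it decreases.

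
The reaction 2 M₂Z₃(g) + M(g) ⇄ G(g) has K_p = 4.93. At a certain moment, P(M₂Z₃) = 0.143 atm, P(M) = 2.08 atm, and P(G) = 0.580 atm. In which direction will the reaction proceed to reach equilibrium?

reverse (toward reactants)

Q_p = P(G) / (P(M₂Z₃)²·P(M)) = (0.580) / ((0.143)²·(2.08)) = 13.6
Q_p = 13.6 > K_p = 4.93, so the reverse reaction proceeds.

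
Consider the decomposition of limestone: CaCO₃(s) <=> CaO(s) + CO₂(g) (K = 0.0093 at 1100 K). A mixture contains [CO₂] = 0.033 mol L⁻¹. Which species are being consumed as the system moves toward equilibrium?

(CaCO₃, CaO are pure solids — omitted from Q.)
Q = [CO₂] = 0.033
Q = 0.033 > K = 0.0093: net reverse reaction.

CaO, CO₂ (products)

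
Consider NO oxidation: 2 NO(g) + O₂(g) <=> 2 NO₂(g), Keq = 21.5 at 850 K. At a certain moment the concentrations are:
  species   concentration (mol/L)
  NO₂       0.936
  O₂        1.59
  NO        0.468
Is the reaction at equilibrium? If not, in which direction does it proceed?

toward products

Q = [NO₂]² / ([NO]²·[O₂]) = (0.936)² / ((0.468)²·(1.59)) = 2.52
Q = 2.52 < Keq = 21.5, so the forward reaction proceeds.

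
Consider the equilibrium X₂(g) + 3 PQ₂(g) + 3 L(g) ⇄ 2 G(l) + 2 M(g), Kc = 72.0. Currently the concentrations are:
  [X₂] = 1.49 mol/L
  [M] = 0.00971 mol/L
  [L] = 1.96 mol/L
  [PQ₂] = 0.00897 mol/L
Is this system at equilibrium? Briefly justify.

(G is a pure liquid — omitted from Qc.)
Qc = [M]² / ([X₂]·[PQ₂]³·[L]³) = (0.00971)² / ((1.49)·(0.00897)³·(1.96)³) = 11.6
Qc = 11.6 < Kc = 72.0: net forward reaction.

no; Q < K, reaction proceeds forward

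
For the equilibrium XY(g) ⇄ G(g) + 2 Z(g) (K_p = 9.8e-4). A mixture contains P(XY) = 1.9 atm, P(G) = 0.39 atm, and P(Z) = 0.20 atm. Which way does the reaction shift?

in the reverse direction

Q_p = P(G)·P(Z)² / P(XY) = (0.39)·(0.20)² / (1.9) = 0.0082
Q_p = 0.0082 > K_p = 9.8e-4, so the reverse reaction proceeds.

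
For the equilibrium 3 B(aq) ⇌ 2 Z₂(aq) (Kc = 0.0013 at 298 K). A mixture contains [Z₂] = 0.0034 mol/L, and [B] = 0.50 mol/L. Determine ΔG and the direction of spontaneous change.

Qc = [Z₂]² / [B]³ = (0.0034)² / (0.50)³ = 9.25×10⁻⁵
ΔG = RT ln(Qc/Kc) = (8.314 J mol⁻¹ K⁻¹)(298 K) × ln(9.25×10⁻⁵/0.0013)
   = (2.478 kJ/mol)(-2.643) = -6.55 kJ/mol
ΔG < 0, so the forward reaction is spontaneous (proceeds forward).

ΔG = -6.55 kJ/mol; the forward reaction is spontaneous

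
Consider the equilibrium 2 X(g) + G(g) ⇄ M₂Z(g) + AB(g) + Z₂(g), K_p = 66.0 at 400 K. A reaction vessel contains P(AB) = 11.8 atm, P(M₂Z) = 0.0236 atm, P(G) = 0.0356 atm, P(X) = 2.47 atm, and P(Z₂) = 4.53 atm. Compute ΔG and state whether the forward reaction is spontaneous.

ΔG = -8.08 kJ/mol; the forward reaction is spontaneous

Q_p = P(M₂Z)·P(AB)·P(Z₂) / (P(X)²·P(G)) = (0.0236)·(11.8)·(4.53) / ((2.47)²·(0.0356)) = 5.81
ΔG = RT ln(Q_p/K_p) = (8.314 J mol⁻¹ K⁻¹)(400 K) × ln(5.81/66.0)
   = (3.326 kJ/mol)(-2.430) = -8.08 kJ/mol
ΔG < 0, so the forward reaction is spontaneous (proceeds forward).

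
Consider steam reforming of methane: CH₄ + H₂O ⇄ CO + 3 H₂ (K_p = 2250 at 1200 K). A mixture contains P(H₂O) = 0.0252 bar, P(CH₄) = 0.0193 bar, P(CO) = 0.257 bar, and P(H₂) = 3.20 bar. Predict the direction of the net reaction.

Q_p = P(CO)·P(H₂)³ / (P(CH₄)·P(H₂O)) = (0.257)·(3.20)³ / ((0.0193)·(0.0252)) = 17300
Q_p = 17300 > K_p = 2250, so the reverse reaction proceeds.

to the left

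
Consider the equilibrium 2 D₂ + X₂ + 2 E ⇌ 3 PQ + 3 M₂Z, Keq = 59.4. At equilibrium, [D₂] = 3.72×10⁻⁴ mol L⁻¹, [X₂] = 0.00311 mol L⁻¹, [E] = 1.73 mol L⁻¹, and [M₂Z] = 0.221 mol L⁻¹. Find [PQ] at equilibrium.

[PQ] = 0.0192 mol L⁻¹

At equilibrium, Keq = [PQ]³·[M₂Z]³ / ([D₂]²·[X₂]·[E]²) = 59.4.
([PQ])³·(0.221)³ / ((3.72×10⁻⁴)²·(0.00311)·(1.73)²) = 59.4
[PQ]³ = 7.09×10⁻⁶ ⇒ [PQ] = 0.0192 mol L⁻¹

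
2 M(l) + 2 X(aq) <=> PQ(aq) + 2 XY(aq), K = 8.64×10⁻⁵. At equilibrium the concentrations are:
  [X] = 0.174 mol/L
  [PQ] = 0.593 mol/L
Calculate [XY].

(M is a pure liquid — omitted from K.)
At equilibrium, K = [PQ]·[XY]² / [X]² = 8.64×10⁻⁵.
(0.593)·([XY])² / (0.174)² = 8.64×10⁻⁵
[XY]² = 4.41×10⁻⁶ ⇒ [XY] = 0.00210 mol/L

[XY] = 0.00210 mol/L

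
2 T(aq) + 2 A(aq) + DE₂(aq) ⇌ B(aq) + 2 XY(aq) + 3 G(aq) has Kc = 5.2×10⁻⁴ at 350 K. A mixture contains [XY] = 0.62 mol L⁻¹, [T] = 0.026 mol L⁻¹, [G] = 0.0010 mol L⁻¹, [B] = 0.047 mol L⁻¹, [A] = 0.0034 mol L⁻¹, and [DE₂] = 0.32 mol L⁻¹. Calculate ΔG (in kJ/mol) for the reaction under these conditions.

Qc = [B]·[XY]²·[G]³ / ([T]²·[A]²·[DE₂]) = (0.047)·(0.62)²·(0.0010)³ / ((0.026)²·(0.0034)²·(0.32)) = 0.00722
ΔG = RT ln(Qc/Kc) = (8.314 J mol⁻¹ K⁻¹)(350 K) × ln(0.00722/5.2×10⁻⁴)
   = (2.910 kJ/mol)(2.631) = 7.66 kJ/mol
ΔG > 0, so the forward reaction is non-spontaneous (proceeds in reverse).

ΔG = 7.66 kJ/mol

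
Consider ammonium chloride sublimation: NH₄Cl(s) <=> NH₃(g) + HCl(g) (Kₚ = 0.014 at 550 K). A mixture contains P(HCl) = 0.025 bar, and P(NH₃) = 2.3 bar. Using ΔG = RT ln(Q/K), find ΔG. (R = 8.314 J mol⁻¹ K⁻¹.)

ΔG = 6.46 kJ/mol

(NH₄Cl is a pure solid — omitted from Qₚ.)
Qₚ = P(NH₃)·P(HCl) = (2.3)·(0.025) = 0.0575
ΔG = RT ln(Qₚ/Kₚ) = (8.314 J mol⁻¹ K⁻¹)(550 K) × ln(0.0575/0.014)
   = (4.573 kJ/mol)(1.413) = 6.46 kJ/mol
ΔG > 0, so the forward reaction is non-spontaneous (proceeds in reverse).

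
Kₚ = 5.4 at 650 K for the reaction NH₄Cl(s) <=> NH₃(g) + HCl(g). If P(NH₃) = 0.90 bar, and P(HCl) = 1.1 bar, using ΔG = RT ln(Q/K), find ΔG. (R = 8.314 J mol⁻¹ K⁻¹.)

ΔG = -9.17 kJ/mol

(NH₄Cl is a pure solid — omitted from Qₚ.)
Qₚ = P(NH₃)·P(HCl) = (0.90)·(1.1) = 0.990
ΔG = RT ln(Qₚ/Kₚ) = (8.314 J mol⁻¹ K⁻¹)(650 K) × ln(0.990/5.4)
   = (5.404 kJ/mol)(-1.696) = -9.17 kJ/mol
ΔG < 0, so the forward reaction is spontaneous (proceeds forward).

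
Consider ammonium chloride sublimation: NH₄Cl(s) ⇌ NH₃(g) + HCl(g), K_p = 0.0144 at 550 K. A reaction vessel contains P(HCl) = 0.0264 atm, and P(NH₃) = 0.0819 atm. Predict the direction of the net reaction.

(NH₄Cl is a pure solid — omitted from Q_p.)
Q_p = P(NH₃)·P(HCl) = (0.0819)·(0.0264) = 0.00216
Q_p = 0.00216 < K_p = 0.0144, so the forward reaction proceeds.

forward (toward products)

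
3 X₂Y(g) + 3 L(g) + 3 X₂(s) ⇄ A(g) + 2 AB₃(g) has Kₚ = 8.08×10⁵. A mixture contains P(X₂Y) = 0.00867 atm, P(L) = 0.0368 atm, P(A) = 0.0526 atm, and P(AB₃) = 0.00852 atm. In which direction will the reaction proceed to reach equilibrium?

forward (toward products)

(X₂ is a pure solid — omitted from Qₚ.)
Qₚ = P(A)·P(AB₃)² / (P(X₂Y)³·P(L)³) = (0.0526)·(0.00852)² / ((0.00867)³·(0.0368)³) = 1.18×10⁵
Qₚ = 1.18×10⁵ < Kₚ = 8.08×10⁵, so the forward reaction proceeds.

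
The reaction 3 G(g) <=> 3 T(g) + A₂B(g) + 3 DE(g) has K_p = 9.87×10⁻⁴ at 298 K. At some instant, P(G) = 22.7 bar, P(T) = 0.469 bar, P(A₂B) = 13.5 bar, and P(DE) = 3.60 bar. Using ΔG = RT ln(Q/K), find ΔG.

Q_p = P(T)³·P(A₂B)·P(DE)³ / P(G)³ = (0.469)³·(13.5)·(3.60)³ / (22.7)³ = 0.00555
ΔG = RT ln(Q_p/K_p) = (8.314 J mol⁻¹ K⁻¹)(298 K) × ln(0.00555/9.87×10⁻⁴)
   = (2.478 kJ/mol)(1.727) = 4.28 kJ/mol
ΔG > 0, so the forward reaction is non-spontaneous (proceeds in reverse).

ΔG = 4.28 kJ/mol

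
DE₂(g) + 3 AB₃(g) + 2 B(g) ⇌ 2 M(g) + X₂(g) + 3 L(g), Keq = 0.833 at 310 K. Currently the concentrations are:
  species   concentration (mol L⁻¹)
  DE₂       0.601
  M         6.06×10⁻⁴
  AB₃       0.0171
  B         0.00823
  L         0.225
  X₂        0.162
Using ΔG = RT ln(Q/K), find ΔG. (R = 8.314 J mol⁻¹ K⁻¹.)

ΔG = 3.57 kJ/mol

Q = [M]²·[X₂]·[L]³ / ([DE₂]·[AB₃]³·[B]²) = (6.06×10⁻⁴)²·(0.162)·(0.225)³ / ((0.601)·(0.0171)³·(0.00823)²) = 3.33
ΔG = RT ln(Q/Keq) = (8.314 J mol⁻¹ K⁻¹)(310 K) × ln(3.33/0.833)
   = (2.577 kJ/mol)(1.386) = 3.57 kJ/mol
ΔG > 0, so the forward reaction is non-spontaneous (proceeds in reverse).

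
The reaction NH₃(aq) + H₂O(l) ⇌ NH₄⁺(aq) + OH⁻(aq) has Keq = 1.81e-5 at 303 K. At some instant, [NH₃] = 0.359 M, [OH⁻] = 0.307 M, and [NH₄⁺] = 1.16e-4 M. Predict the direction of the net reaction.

reverse (toward reactants)

(H₂O is a pure liquid — omitted from Q.)
Q = [NH₄⁺]·[OH⁻] / [NH₃] = (1.16e-4)·(0.307) / (0.359) = 9.92e-5
Q = 9.92e-5 > Keq = 1.81e-5, so the reverse reaction proceeds.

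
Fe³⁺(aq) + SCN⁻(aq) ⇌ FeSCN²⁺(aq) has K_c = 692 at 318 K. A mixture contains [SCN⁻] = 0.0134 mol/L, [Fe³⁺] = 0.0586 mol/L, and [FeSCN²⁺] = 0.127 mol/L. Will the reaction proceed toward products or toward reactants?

toward products

Q_c = [FeSCN²⁺] / ([Fe³⁺]·[SCN⁻]) = (0.127) / ((0.0586)·(0.0134)) = 162
Q_c = 162 < K_c = 692, so the forward reaction proceeds.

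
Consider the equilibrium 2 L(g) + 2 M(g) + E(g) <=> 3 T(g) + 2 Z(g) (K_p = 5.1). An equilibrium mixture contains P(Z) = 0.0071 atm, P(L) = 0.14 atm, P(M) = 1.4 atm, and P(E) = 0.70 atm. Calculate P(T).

At equilibrium, K_p = P(T)³·P(Z)² / (P(L)²·P(M)²·P(E)) = 5.1.
(P(T))³·(0.0071)² / ((0.14)²·(1.4)²·(0.70)) = 5.1
P(T)³ = 2720 ⇒ P(T) = 14 atm

P(T) = 14 atm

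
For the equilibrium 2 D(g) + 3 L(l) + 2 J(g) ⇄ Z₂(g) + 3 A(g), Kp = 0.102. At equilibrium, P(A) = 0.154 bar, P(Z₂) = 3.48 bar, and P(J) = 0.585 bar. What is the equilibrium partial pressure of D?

P(D) = 0.603 bar

(L is a pure liquid — omitted from Kp.)
At equilibrium, Kp = P(Z₂)·P(A)³ / (P(D)²·P(J)²) = 0.102.
(3.48)·(0.154)³ / ((P(D))²·(0.585)²) = 0.102
P(D)² = 0.364 ⇒ P(D) = 0.603 bar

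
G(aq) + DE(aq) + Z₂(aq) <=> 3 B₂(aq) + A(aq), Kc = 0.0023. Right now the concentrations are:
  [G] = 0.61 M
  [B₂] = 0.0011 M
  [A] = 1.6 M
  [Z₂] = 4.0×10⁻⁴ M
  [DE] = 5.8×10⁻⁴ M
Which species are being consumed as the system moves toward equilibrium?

B₂, A (products)

Qc = [B₂]³·[A] / ([G]·[DE]·[Z₂]) = (0.0011)³·(1.6) / ((0.61)·(5.8×10⁻⁴)·(4.0×10⁻⁴)) = 0.015
Qc = 0.015 > Kc = 0.0023: net reverse reaction.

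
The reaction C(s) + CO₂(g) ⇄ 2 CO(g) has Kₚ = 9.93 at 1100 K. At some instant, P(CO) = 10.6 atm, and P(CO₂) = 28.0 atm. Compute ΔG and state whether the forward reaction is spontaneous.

(C is a pure solid — omitted from Qₚ.)
Qₚ = P(CO)² / P(CO₂) = (10.6)² / (28.0) = 4.01
ΔG = RT ln(Qₚ/Kₚ) = (8.314 J mol⁻¹ K⁻¹)(1100 K) × ln(4.01/9.93)
   = (9.145 kJ/mol)(-0.9068) = -8.29 kJ/mol
ΔG < 0, so the forward reaction is spontaneous (proceeds forward).

ΔG = -8.29 kJ/mol; the forward reaction is spontaneous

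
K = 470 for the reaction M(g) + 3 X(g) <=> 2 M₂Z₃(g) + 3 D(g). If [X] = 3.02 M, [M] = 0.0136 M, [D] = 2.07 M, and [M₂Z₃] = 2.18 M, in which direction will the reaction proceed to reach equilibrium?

to the right

Q = [M₂Z₃]²·[D]³ / ([M]·[X]³) = (2.18)²·(2.07)³ / ((0.0136)·(3.02)³) = 113
Q = 113 < K = 470, so the forward reaction proceeds.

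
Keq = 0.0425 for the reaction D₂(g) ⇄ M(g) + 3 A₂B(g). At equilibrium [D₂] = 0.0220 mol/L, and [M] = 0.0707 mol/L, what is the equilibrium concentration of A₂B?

[A₂B] = 0.236 mol/L

At equilibrium, Keq = [M]·[A₂B]³ / [D₂] = 0.0425.
(0.0707)·([A₂B])³ / (0.0220) = 0.0425
[A₂B]³ = 0.0132 ⇒ [A₂B] = 0.236 mol/L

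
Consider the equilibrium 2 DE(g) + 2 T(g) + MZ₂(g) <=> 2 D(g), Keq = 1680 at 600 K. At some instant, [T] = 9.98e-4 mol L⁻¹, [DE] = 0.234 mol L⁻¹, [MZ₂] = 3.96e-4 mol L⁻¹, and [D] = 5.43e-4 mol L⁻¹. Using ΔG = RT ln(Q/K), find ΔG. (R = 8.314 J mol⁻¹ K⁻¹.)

ΔG = 10.5 kJ/mol

Q = [D]² / ([DE]²·[T]²·[MZ₂]) = (5.43e-4)² / ((0.234)²·(9.98e-4)²·(3.96e-4)) = 13700
ΔG = RT ln(Q/Keq) = (8.314 J mol⁻¹ K⁻¹)(600 K) × ln(13700/1680)
   = (4.988 kJ/mol)(2.099) = 10.5 kJ/mol
ΔG > 0, so the forward reaction is non-spontaneous (proceeds in reverse).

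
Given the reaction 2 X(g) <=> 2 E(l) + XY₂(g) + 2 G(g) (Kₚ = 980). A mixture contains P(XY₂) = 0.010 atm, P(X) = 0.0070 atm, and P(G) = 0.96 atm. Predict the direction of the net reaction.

toward products

(E is a pure liquid — omitted from Qₚ.)
Qₚ = P(XY₂)·P(G)² / P(X)² = (0.010)·(0.96)² / (0.0070)² = 190
Qₚ = 190 < Kₚ = 980, so the forward reaction proceeds.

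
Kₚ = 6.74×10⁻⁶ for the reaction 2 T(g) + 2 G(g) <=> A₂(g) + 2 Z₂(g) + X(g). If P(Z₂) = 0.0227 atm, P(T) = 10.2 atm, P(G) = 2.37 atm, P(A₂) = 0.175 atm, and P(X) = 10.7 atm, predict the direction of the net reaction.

to the right

Qₚ = P(A₂)·P(Z₂)²·P(X) / (P(T)²·P(G)²) = (0.175)·(0.0227)²·(10.7) / ((10.2)²·(2.37)²) = 1.65×10⁻⁶
Qₚ = 1.65×10⁻⁶ < Kₚ = 6.74×10⁻⁶, so the forward reaction proceeds.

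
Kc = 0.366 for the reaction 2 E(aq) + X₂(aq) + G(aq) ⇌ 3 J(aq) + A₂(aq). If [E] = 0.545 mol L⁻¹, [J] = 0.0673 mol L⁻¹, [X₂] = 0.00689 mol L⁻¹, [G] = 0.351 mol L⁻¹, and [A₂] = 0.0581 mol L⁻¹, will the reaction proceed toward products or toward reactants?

Qc = [J]³·[A₂] / ([E]²·[X₂]·[G]) = (0.0673)³·(0.0581) / ((0.545)²·(0.00689)·(0.351)) = 0.0247
Qc = 0.0247 < Kc = 0.366, so the forward reaction proceeds.

toward products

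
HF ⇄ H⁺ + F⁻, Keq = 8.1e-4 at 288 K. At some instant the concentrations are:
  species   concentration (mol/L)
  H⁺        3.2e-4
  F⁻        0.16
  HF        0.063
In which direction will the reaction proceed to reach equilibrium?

Q = [H⁺]·[F⁻] / [HF] = (3.2e-4)·(0.16) / (0.063) = 8.1e-4
Q = 8.1e-4 = Keq, so the system is already at equilibrium.

no net change (already at equilibrium)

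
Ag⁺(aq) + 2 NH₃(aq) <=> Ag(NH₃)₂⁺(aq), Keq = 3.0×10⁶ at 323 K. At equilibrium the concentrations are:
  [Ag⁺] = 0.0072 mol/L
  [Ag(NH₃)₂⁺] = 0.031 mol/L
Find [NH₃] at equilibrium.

[NH₃] = 0.0012 mol/L

At equilibrium, Keq = [Ag(NH₃)₂⁺] / ([Ag⁺]·[NH₃]²) = 3.0×10⁶.
(0.031) / ((0.0072)·([NH₃])²) = 3.0×10⁶
[NH₃]² = 1.44×10⁻⁶ ⇒ [NH₃] = 0.0012 mol/L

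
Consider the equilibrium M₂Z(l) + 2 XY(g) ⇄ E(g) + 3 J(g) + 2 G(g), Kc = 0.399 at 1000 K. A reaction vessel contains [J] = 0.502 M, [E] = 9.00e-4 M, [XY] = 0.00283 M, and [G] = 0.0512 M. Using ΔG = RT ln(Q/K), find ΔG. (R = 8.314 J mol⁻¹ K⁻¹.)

(M₂Z is a pure liquid — omitted from Qc.)
Qc = [E]·[J]³·[G]² / [XY]² = (9.00e-4)·(0.502)³·(0.0512)² / (0.00283)² = 0.0373
ΔG = RT ln(Qc/Kc) = (8.314 J mol⁻¹ K⁻¹)(1000 K) × ln(0.0373/0.399)
   = (8.314 kJ/mol)(-2.370) = -19.7 kJ/mol
ΔG < 0, so the forward reaction is spontaneous (proceeds forward).

ΔG = -19.7 kJ/mol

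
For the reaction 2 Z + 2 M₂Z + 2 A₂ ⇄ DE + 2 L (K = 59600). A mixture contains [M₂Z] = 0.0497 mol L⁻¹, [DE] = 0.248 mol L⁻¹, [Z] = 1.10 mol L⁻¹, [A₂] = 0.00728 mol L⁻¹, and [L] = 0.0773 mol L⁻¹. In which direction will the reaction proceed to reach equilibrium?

Q = [DE]·[L]² / ([Z]²·[M₂Z]²·[A₂]²) = (0.248)·(0.0773)² / ((1.10)²·(0.0497)²·(0.00728)²) = 9360
Q = 9360 < K = 59600, so the forward reaction proceeds.

to the right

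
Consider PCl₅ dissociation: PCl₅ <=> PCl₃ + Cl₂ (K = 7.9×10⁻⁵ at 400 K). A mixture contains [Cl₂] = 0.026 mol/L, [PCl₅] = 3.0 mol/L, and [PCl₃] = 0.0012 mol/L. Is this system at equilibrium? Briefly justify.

no; Q < K, reaction proceeds forward

Q = [PCl₃]·[Cl₂] / [PCl₅] = (0.0012)·(0.026) / (3.0) = 1.0×10⁻⁵
Q = 1.0×10⁻⁵ < K = 7.9×10⁻⁵: net forward reaction.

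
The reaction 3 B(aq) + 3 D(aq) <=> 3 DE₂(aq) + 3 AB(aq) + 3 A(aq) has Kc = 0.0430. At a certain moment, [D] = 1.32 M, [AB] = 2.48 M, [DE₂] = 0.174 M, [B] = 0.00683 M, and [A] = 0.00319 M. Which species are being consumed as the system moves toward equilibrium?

Qc = [DE₂]³·[AB]³·[A]³ / ([B]³·[D]³) = (0.174)³·(2.48)³·(0.00319)³ / ((0.00683)³·(1.32)³) = 0.00356
Qc = 0.00356 < Kc = 0.0430: net forward reaction.

B, D (reactants)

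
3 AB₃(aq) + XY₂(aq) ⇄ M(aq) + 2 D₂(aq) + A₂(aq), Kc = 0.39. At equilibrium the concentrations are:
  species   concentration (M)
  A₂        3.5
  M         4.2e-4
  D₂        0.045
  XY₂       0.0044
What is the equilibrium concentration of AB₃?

At equilibrium, Kc = [M]·[D₂]²·[A₂] / ([AB₃]³·[XY₂]) = 0.39.
(4.2e-4)·(0.045)²·(3.5) / (([AB₃])³·(0.0044)) = 0.39
[AB₃]³ = 0.00173 ⇒ [AB₃] = 0.12 M

[AB₃] = 0.12 M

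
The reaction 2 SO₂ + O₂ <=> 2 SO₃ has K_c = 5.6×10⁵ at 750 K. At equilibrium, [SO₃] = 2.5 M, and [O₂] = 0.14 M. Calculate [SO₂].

[SO₂] = 0.0089 M

At equilibrium, K_c = [SO₃]² / ([SO₂]²·[O₂]) = 5.6×10⁵.
(2.5)² / (([SO₂])²·(0.14)) = 5.6×10⁵
[SO₂]² = 7.97×10⁻⁵ ⇒ [SO₂] = 0.0089 M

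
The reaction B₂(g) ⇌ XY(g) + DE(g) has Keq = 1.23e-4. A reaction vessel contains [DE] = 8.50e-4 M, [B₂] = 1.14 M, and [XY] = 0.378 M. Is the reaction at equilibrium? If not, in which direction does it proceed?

Q = [XY]·[DE] / [B₂] = (0.378)·(8.50e-4) / (1.14) = 2.82e-4
Q = 2.82e-4 > Keq = 1.23e-4, so the reverse reaction proceeds.

to the left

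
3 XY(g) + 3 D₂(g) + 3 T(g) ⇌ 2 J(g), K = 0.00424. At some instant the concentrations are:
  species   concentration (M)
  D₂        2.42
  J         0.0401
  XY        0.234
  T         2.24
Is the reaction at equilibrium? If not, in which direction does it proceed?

Q = [J]² / ([XY]³·[D₂]³·[T]³) = (0.0401)² / ((0.234)³·(2.42)³·(2.24)³) = 7.88×10⁻⁴
Q = 7.88×10⁻⁴ < K = 0.00424, so the forward reaction proceeds.

to the right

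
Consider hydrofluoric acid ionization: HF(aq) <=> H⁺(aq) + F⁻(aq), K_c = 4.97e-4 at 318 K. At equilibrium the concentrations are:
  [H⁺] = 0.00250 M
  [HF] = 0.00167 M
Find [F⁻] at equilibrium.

At equilibrium, K_c = [H⁺]·[F⁻] / [HF] = 4.97e-4.
(0.00250)·([F⁻]) / (0.00167) = 4.97e-4
[F⁻] = 3.32e-4 M

[F⁻] = 3.32e-4 M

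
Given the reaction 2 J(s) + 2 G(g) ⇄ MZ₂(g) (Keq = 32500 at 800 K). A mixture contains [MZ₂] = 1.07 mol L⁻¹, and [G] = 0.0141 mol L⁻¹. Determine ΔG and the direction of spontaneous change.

ΔG = -12.0 kJ/mol; the forward reaction is spontaneous

(J is a pure solid — omitted from Q.)
Q = [MZ₂] / [G]² = (1.07) / (0.0141)² = 5380
ΔG = RT ln(Q/Keq) = (8.314 J mol⁻¹ K⁻¹)(800 K) × ln(5380/32500)
   = (6.651 kJ/mol)(-1.799) = -12.0 kJ/mol
ΔG < 0, so the forward reaction is spontaneous (proceeds forward).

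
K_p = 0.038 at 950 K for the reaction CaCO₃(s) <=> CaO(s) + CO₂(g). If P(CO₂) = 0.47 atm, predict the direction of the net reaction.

reverse (toward reactants)

(CaCO₃, CaO are pure solids — omitted from Q_p.)
Q_p = P(CO₂) = 0.47
Q_p = 0.47 > K_p = 0.038, so the reverse reaction proceeds.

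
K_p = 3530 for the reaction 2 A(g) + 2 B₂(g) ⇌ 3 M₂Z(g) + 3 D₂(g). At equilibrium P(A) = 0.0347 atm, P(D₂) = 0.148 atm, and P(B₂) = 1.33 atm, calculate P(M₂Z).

P(M₂Z) = 13.2 atm

At equilibrium, K_p = P(M₂Z)³·P(D₂)³ / (P(A)²·P(B₂)²) = 3530.
(P(M₂Z))³·(0.148)³ / ((0.0347)²·(1.33)²) = 3530
P(M₂Z)³ = 2320 ⇒ P(M₂Z) = 13.2 atm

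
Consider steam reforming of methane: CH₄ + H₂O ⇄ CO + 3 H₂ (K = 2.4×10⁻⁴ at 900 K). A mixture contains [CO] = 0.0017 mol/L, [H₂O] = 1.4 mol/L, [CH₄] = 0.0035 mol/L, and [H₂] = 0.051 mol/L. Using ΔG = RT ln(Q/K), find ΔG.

ΔG = -12.4 kJ/mol

Q = [CO]·[H₂]³ / ([CH₄]·[H₂O]) = (0.0017)·(0.051)³ / ((0.0035)·(1.4)) = 4.60×10⁻⁵
ΔG = RT ln(Q/K) = (8.314 J mol⁻¹ K⁻¹)(900 K) × ln(4.60×10⁻⁵/2.4×10⁻⁴)
   = (7.483 kJ/mol)(-1.652) = -12.4 kJ/mol
ΔG < 0, so the forward reaction is spontaneous (proceeds forward).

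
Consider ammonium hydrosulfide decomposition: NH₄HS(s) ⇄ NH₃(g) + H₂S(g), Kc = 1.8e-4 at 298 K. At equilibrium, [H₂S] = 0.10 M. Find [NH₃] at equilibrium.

[NH₃] = 0.0018 M

(NH₄HS is a pure solid — omitted from Kc.)
At equilibrium, Kc = [NH₃]·[H₂S] = 1.8e-4.
([NH₃])·(0.10) = 1.8e-4
[NH₃] = 0.00180 = 0.0018 M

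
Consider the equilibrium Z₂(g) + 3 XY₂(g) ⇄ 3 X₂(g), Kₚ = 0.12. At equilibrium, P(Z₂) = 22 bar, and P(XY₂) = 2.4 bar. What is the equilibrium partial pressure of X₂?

P(X₂) = 3.3 bar

At equilibrium, Kₚ = P(X₂)³ / (P(Z₂)·P(XY₂)³) = 0.12.
(P(X₂))³ / ((22)·(2.4)³) = 0.12
P(X₂)³ = 36.5 ⇒ P(X₂) = 3.3 bar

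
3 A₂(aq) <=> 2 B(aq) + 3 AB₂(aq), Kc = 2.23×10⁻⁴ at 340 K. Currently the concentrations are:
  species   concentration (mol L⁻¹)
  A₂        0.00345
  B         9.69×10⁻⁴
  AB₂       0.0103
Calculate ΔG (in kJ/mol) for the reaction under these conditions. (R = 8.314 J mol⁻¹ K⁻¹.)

Qc = [B]²·[AB₂]³ / [A₂]³ = (9.69×10⁻⁴)²·(0.0103)³ / (0.00345)³ = 2.50×10⁻⁵
ΔG = RT ln(Qc/Kc) = (8.314 J mol⁻¹ K⁻¹)(340 K) × ln(2.50×10⁻⁵/2.23×10⁻⁴)
   = (2.827 kJ/mol)(-2.188) = -6.19 kJ/mol
ΔG < 0, so the forward reaction is spontaneous (proceeds forward).

ΔG = -6.19 kJ/mol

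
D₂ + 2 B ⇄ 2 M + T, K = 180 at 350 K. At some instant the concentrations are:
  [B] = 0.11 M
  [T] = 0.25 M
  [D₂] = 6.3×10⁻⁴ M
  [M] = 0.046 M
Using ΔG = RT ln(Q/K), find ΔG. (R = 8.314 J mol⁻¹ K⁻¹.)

Q = [M]²·[T] / ([D₂]·[B]²) = (0.046)²·(0.25) / ((6.3×10⁻⁴)·(0.11)²) = 69.4
ΔG = RT ln(Q/K) = (8.314 J mol⁻¹ K⁻¹)(350 K) × ln(69.4/180)
   = (2.910 kJ/mol)(-0.9531) = -2.77 kJ/mol
ΔG < 0, so the forward reaction is spontaneous (proceeds forward).

ΔG = -2.77 kJ/mol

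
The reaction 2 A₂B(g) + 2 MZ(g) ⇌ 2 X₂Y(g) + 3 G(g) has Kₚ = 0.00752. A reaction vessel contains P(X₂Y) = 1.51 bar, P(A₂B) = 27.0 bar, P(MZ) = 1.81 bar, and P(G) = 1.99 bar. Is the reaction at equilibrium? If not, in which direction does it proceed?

Qₚ = P(X₂Y)²·P(G)³ / (P(A₂B)²·P(MZ)²) = (1.51)²·(1.99)³ / ((27.0)²·(1.81)²) = 0.00752
Qₚ = 0.00752 = Kₚ, so the system is already at equilibrium.

no net change (already at equilibrium)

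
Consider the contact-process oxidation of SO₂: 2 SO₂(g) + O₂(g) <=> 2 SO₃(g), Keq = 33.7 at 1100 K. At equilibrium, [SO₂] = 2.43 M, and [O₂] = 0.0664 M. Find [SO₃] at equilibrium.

At equilibrium, Keq = [SO₃]² / ([SO₂]²·[O₂]) = 33.7.
([SO₃])² / ((2.43)²·(0.0664)) = 33.7
[SO₃]² = 13.2 ⇒ [SO₃] = 3.64 M

[SO₃] = 3.64 M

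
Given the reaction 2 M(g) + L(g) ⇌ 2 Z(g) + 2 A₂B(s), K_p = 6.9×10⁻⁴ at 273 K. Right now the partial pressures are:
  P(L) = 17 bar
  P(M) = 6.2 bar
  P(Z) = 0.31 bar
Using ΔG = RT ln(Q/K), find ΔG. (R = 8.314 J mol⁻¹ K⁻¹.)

(A₂B is a pure solid — omitted from Q_p.)
Q_p = P(Z)² / (P(M)²·P(L)) = (0.31)² / ((6.2)²·(17)) = 1.47×10⁻⁴
ΔG = RT ln(Q_p/K_p) = (8.314 J mol⁻¹ K⁻¹)(273 K) × ln(1.47×10⁻⁴/6.9×10⁻⁴)
   = (2.270 kJ/mol)(-1.546) = -3.51 kJ/mol
ΔG < 0, so the forward reaction is spontaneous (proceeds forward).

ΔG = -3.51 kJ/mol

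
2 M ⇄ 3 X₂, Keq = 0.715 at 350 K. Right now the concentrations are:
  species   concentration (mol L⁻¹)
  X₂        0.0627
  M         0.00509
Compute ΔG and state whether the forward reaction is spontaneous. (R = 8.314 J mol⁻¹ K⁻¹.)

Q = [X₂]³ / [M]² = (0.0627)³ / (0.00509)² = 9.51
ΔG = RT ln(Q/Keq) = (8.314 J mol⁻¹ K⁻¹)(350 K) × ln(9.51/0.715)
   = (2.910 kJ/mol)(2.588) = 7.53 kJ/mol
ΔG > 0, so the forward reaction is non-spontaneous (proceeds in reverse).

ΔG = 7.53 kJ/mol; the forward reaction is non-spontaneous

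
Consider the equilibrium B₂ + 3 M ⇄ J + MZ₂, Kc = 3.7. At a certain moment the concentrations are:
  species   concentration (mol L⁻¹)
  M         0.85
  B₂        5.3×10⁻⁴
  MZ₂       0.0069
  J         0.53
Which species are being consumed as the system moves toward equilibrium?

J, MZ₂ (products)

Qc = [J]·[MZ₂] / ([B₂]·[M]³) = (0.53)·(0.0069) / ((5.3×10⁻⁴)·(0.85)³) = 11
Qc = 11 > Kc = 3.7: net reverse reaction.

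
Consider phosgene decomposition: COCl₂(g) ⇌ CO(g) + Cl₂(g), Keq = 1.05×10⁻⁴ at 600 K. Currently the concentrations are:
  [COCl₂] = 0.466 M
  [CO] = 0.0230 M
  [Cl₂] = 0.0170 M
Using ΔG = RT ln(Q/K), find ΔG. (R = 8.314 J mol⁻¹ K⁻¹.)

ΔG = 10.4 kJ/mol

Q = [CO]·[Cl₂] / [COCl₂] = (0.0230)·(0.0170) / (0.466) = 8.39×10⁻⁴
ΔG = RT ln(Q/Keq) = (8.314 J mol⁻¹ K⁻¹)(600 K) × ln(8.39×10⁻⁴/1.05×10⁻⁴)
   = (4.988 kJ/mol)(2.078) = 10.4 kJ/mol
ΔG > 0, so the forward reaction is non-spontaneous (proceeds in reverse).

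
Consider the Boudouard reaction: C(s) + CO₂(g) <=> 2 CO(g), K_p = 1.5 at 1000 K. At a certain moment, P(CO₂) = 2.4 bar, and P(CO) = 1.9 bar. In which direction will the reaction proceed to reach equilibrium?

(C is a pure solid — omitted from Q_p.)
Q_p = P(CO)² / P(CO₂) = (1.9)² / (2.4) = 1.5
Q_p = 1.5 = K_p, so the system is already at equilibrium.

neither direction; the system is at equilibrium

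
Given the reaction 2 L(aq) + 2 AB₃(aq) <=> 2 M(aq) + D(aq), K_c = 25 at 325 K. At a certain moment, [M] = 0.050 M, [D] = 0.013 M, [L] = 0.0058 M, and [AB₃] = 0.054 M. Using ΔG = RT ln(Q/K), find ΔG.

Q_c = [M]²·[D] / ([L]²·[AB₃]²) = (0.050)²·(0.013) / ((0.0058)²·(0.054)²) = 331
ΔG = RT ln(Q_c/K_c) = (8.314 J mol⁻¹ K⁻¹)(325 K) × ln(331/25)
   = (2.702 kJ/mol)(2.583) = 6.98 kJ/mol
ΔG > 0, so the forward reaction is non-spontaneous (proceeds in reverse).

ΔG = 6.98 kJ/mol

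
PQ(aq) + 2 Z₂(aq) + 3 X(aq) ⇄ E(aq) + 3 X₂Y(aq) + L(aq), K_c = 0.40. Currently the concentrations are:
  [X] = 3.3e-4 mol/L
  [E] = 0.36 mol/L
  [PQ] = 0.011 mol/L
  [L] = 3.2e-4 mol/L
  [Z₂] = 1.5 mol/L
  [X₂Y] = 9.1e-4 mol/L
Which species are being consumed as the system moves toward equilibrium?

Q_c = [E]·[X₂Y]³·[L] / ([PQ]·[Z₂]²·[X]³) = (0.36)·(9.1e-4)³·(3.2e-4) / ((0.011)·(1.5)²·(3.3e-4)³) = 0.098
Q_c = 0.098 < K_c = 0.40: net forward reaction.

PQ, Z₂, X (reactants)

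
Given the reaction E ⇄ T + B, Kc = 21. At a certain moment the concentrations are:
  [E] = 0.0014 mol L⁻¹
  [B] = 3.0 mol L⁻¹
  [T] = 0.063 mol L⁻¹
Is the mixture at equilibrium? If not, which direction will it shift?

no; Q > K, reaction proceeds in reverse

Qc = [T]·[B] / [E] = (0.063)·(3.0) / (0.0014) = 140
Qc = 140 > Kc = 21: net reverse reaction.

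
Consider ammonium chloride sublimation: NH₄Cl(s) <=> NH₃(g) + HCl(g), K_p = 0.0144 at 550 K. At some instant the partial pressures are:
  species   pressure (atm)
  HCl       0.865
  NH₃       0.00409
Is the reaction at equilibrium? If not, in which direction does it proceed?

in the forward direction

(NH₄Cl is a pure solid — omitted from Q_p.)
Q_p = P(NH₃)·P(HCl) = (0.00409)·(0.865) = 0.00354
Q_p = 0.00354 < K_p = 0.0144, so the forward reaction proceeds.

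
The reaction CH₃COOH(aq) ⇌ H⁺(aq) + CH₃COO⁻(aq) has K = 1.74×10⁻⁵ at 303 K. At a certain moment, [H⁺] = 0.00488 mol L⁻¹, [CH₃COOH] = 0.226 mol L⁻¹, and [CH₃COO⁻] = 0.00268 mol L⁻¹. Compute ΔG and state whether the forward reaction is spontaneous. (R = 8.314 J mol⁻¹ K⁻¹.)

ΔG = 3.03 kJ/mol; the forward reaction is non-spontaneous

Q = [H⁺]·[CH₃COO⁻] / [CH₃COOH] = (0.00488)·(0.00268) / (0.226) = 5.79×10⁻⁵
ΔG = RT ln(Q/K) = (8.314 J mol⁻¹ K⁻¹)(303 K) × ln(5.79×10⁻⁵/1.74×10⁻⁵)
   = (2.519 kJ/mol)(1.202) = 3.03 kJ/mol
ΔG > 0, so the forward reaction is non-spontaneous (proceeds in reverse).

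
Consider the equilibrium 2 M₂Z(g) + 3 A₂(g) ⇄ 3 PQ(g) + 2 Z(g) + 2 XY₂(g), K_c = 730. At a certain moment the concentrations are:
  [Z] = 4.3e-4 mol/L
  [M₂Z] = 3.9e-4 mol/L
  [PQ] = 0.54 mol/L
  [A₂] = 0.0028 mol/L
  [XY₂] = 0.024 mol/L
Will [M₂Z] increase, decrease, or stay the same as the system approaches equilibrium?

Q_c = [PQ]³·[Z]²·[XY₂]² / ([M₂Z]²·[A₂]³) = (0.54)³·(4.3e-4)²·(0.024)² / ((3.9e-4)²·(0.0028)³) = 5000
Q_c = 5000 > K_c = 730: net reverse reaction.
M₂Z is a reactant, so it increases.

increase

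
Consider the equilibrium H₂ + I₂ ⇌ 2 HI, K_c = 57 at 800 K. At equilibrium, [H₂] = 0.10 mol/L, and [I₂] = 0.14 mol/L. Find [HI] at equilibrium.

[HI] = 0.89 mol/L

At equilibrium, K_c = [HI]² / ([H₂]·[I₂]) = 57.
([HI])² / ((0.10)·(0.14)) = 57
[HI]² = 0.798 ⇒ [HI] = 0.89 mol/L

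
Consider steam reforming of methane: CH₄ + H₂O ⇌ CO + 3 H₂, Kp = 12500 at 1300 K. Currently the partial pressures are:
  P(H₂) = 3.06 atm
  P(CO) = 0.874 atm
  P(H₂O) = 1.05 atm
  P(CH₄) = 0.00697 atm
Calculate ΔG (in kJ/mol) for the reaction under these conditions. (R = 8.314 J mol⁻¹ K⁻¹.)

ΔG = -14.0 kJ/mol

Qp = P(CO)·P(H₂)³ / (P(CH₄)·P(H₂O)) = (0.874)·(3.06)³ / ((0.00697)·(1.05)) = 3420
ΔG = RT ln(Qp/Kp) = (8.314 J mol⁻¹ K⁻¹)(1300 K) × ln(3420/12500)
   = (10.81 kJ/mol)(-1.296) = -14.0 kJ/mol
ΔG < 0, so the forward reaction is spontaneous (proceeds forward).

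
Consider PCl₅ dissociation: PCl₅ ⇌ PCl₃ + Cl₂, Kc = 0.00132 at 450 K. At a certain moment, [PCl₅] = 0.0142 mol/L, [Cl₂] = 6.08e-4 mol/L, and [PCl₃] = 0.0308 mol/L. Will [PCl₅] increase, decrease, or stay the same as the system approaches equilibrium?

stay the same

Qc = [PCl₃]·[Cl₂] / [PCl₅] = (0.0308)·(6.08e-4) / (0.0142) = 0.00132
Qc = 0.00132 = Kc; the system is at equilibrium.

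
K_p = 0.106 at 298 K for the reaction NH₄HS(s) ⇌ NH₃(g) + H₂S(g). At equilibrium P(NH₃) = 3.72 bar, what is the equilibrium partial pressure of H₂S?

P(H₂S) = 0.0285 bar

(NH₄HS is a pure solid — omitted from K_p.)
At equilibrium, K_p = P(NH₃)·P(H₂S) = 0.106.
(3.72)·(P(H₂S)) = 0.106
P(H₂S) = 0.0285 bar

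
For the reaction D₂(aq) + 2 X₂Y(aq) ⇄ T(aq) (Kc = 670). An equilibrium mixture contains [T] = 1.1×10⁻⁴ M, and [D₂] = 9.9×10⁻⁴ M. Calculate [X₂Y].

At equilibrium, Kc = [T] / ([D₂]·[X₂Y]²) = 670.
(1.1×10⁻⁴) / ((9.9×10⁻⁴)·([X₂Y])²) = 670
[X₂Y]² = 1.66×10⁻⁴ ⇒ [X₂Y] = 0.013 M

[X₂Y] = 0.013 M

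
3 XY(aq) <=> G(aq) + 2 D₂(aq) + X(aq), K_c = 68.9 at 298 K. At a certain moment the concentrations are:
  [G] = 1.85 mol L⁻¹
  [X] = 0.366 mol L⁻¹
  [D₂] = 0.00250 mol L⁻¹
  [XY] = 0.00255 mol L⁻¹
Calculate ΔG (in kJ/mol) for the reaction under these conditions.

ΔG = 3.24 kJ/mol

Q_c = [G]·[D₂]²·[X] / [XY]³ = (1.85)·(0.00250)²·(0.366) / (0.00255)³ = 255
ΔG = RT ln(Q_c/K_c) = (8.314 J mol⁻¹ K⁻¹)(298 K) × ln(255/68.9)
   = (2.478 kJ/mol)(1.309) = 3.24 kJ/mol
ΔG > 0, so the forward reaction is non-spontaneous (proceeds in reverse).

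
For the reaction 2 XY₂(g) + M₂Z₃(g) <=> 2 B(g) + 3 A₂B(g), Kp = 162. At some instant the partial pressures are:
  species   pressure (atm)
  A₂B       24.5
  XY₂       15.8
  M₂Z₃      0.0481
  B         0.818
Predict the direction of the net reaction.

in the reverse direction

Qp = P(B)²·P(A₂B)³ / (P(XY₂)²·P(M₂Z₃)) = (0.818)²·(24.5)³ / ((15.8)²·(0.0481)) = 819
Qp = 819 > Kp = 162, so the reverse reaction proceeds.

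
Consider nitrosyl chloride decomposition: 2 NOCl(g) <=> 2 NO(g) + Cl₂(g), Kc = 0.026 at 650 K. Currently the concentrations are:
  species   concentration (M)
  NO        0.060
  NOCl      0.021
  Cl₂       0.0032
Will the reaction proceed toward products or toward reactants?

Qc = [NO]²·[Cl₂] / [NOCl]² = (0.060)²·(0.0032) / (0.021)² = 0.026
Qc = 0.026 = Kc, so the system is already at equilibrium.

at equilibrium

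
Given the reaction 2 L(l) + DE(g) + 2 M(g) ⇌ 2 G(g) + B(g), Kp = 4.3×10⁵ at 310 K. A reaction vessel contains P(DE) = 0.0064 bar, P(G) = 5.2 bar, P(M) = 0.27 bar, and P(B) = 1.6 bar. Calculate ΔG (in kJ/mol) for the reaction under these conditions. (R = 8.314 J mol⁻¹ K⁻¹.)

ΔG = -3.95 kJ/mol

(L is a pure liquid — omitted from Qp.)
Qp = P(G)²·P(B) / (P(DE)·P(M)²) = (5.2)²·(1.6) / ((0.0064)·(0.27)²) = 92700
ΔG = RT ln(Qp/Kp) = (8.314 J mol⁻¹ K⁻¹)(310 K) × ln(92700/4.3×10⁵)
   = (2.577 kJ/mol)(-1.534) = -3.95 kJ/mol
ΔG < 0, so the forward reaction is spontaneous (proceeds forward).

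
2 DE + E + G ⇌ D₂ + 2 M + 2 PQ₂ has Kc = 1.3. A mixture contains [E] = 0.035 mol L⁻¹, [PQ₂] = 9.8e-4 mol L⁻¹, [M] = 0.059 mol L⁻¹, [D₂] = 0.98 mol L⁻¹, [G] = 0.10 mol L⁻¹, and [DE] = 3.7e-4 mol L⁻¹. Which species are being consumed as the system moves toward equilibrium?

Qc = [D₂]·[M]²·[PQ₂]² / ([DE]²·[E]·[G]) = (0.98)·(0.059)²·(9.8e-4)² / ((3.7e-4)²·(0.035)·(0.10)) = 6.8
Qc = 6.8 > Kc = 1.3: net reverse reaction.

D₂, M, PQ₂ (products)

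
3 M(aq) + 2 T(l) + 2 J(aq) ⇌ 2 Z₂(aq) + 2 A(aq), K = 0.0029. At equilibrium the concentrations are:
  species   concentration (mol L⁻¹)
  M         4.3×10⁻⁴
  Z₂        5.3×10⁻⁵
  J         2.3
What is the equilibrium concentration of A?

(T is a pure liquid — omitted from K.)
At equilibrium, K = [Z₂]²·[A]² / ([M]³·[J]²) = 0.0029.
(5.3×10⁻⁵)²·([A])² / ((4.3×10⁻⁴)³·(2.3)²) = 0.0029
[A]² = 4.34×10⁻⁴ ⇒ [A] = 0.021 mol L⁻¹

[A] = 0.021 mol L⁻¹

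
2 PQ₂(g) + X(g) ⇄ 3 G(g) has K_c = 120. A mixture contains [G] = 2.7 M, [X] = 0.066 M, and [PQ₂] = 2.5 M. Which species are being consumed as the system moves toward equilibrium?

PQ₂, X (reactants)

Q_c = [G]³ / ([PQ₂]²·[X]) = (2.7)³ / ((2.5)²·(0.066)) = 48
Q_c = 48 < K_c = 120: net forward reaction.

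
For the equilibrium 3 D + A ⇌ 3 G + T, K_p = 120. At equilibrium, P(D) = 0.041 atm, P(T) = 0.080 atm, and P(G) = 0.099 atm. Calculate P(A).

P(A) = 0.0094 atm

At equilibrium, K_p = P(G)³·P(T) / (P(D)³·P(A)) = 120.
(0.099)³·(0.080) / ((0.041)³·(P(A))) = 120
P(A) = 0.00939 = 0.0094 atm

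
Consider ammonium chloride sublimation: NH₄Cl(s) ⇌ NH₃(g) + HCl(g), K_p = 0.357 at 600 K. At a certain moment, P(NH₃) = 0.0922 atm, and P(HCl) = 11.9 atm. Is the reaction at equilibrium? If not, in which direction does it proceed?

(NH₄Cl is a pure solid — omitted from Q_p.)
Q_p = P(NH₃)·P(HCl) = (0.0922)·(11.9) = 1.10
Q_p = 1.10 > K_p = 0.357, so the reverse reaction proceeds.

to the left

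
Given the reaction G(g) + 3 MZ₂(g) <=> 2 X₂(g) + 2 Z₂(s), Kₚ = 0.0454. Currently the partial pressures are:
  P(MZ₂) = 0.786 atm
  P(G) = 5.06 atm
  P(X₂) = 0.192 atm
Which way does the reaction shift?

forward (toward products)

(Z₂ is a pure solid — omitted from Qₚ.)
Qₚ = P(X₂)² / (P(G)·P(MZ₂)³) = (0.192)² / ((5.06)·(0.786)³) = 0.0150
Qₚ = 0.0150 < Kₚ = 0.0454, so the forward reaction proceeds.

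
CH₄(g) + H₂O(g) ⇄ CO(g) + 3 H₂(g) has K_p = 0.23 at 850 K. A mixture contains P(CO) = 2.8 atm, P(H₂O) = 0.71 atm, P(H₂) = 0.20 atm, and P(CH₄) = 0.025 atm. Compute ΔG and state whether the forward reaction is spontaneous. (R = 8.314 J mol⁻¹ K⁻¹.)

ΔG = 12.0 kJ/mol; the forward reaction is non-spontaneous

Q_p = P(CO)·P(H₂)³ / (P(CH₄)·P(H₂O)) = (2.8)·(0.20)³ / ((0.025)·(0.71)) = 1.26
ΔG = RT ln(Q_p/K_p) = (8.314 J mol⁻¹ K⁻¹)(850 K) × ln(1.26/0.23)
   = (7.067 kJ/mol)(1.701) = 12.0 kJ/mol
ΔG > 0, so the forward reaction is non-spontaneous (proceeds in reverse).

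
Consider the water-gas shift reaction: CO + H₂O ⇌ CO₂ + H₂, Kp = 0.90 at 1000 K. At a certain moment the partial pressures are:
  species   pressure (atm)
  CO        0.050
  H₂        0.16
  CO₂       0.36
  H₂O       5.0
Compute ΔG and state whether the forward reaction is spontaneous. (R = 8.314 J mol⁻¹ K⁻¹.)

Qp = P(CO₂)·P(H₂) / (P(CO)·P(H₂O)) = (0.36)·(0.16) / ((0.050)·(5.0)) = 0.230
ΔG = RT ln(Qp/Kp) = (8.314 J mol⁻¹ K⁻¹)(1000 K) × ln(0.230/0.90)
   = (8.314 kJ/mol)(-1.364) = -11.3 kJ/mol
ΔG < 0, so the forward reaction is spontaneous (proceeds forward).

ΔG = -11.3 kJ/mol; the forward reaction is spontaneous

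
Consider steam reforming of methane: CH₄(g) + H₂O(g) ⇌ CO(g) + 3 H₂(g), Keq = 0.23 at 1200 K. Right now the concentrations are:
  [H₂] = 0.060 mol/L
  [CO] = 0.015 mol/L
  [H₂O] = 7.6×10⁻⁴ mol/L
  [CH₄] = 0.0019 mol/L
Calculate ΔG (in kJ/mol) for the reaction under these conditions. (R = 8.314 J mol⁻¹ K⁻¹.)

Q = [CO]·[H₂]³ / ([CH₄]·[H₂O]) = (0.015)·(0.060)³ / ((0.0019)·(7.6×10⁻⁴)) = 2.24
ΔG = RT ln(Q/Keq) = (8.314 J mol⁻¹ K⁻¹)(1200 K) × ln(2.24/0.23)
   = (9.977 kJ/mol)(2.276) = 22.7 kJ/mol
ΔG > 0, so the forward reaction is non-spontaneous (proceeds in reverse).

ΔG = 22.7 kJ/mol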